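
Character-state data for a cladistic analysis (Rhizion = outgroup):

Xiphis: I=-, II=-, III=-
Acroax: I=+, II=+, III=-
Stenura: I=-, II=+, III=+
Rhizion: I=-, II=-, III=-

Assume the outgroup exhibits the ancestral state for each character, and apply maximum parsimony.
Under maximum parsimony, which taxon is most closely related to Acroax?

Stenura

The outgroup has state '-' for every character, so '+' is the derived state throughout.
I (derived state '+') is unique to Acroax (autapomorphy; uninformative for grouping).
II: derived state '+' in Acroax and Stenura only — synapomorphy for {Acroax, Stenura}.
III (derived state '+') is unique to Stenura (autapomorphy; uninformative for grouping).
Most parsimonious ingroup topology: ((Acroax,Stenura),Xiphis).
Acroax and Stenura form a cherry on this tree, so they are sister taxa.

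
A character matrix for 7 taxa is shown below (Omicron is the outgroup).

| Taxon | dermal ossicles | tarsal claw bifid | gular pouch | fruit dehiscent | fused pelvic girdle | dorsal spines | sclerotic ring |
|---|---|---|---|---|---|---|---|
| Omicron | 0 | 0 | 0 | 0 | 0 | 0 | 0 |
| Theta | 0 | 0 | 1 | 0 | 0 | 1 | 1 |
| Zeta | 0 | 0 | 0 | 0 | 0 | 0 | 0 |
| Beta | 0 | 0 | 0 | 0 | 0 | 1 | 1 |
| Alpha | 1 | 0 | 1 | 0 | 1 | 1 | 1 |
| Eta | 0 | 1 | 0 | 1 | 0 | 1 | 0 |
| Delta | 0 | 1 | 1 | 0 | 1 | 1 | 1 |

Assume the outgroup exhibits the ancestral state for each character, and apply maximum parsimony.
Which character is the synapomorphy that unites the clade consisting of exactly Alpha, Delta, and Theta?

The outgroup has state '0' for every character, so '1' is the derived state throughout.
dermal ossicles: derived state '1' in Alpha only — an autapomorphy, so it tells us nothing about relationships among taxa.
tarsal claw bifid (state '1') occurs in Delta and Eta but conflicts with the nesting implied by the other characters — most parsimoniously interpreted as homoplasy.
gular pouch: derived state '1' in Alpha, Delta, and Theta only — synapomorphy for {Alpha, Delta, Theta}.
fruit dehiscent (derived state '1') is unique to Eta (autapomorphy; uninformative for grouping).
fused pelvic girdle: derived state '1' in Alpha and Delta only — synapomorphy for {Alpha, Delta}.
dorsal spines: derived state '1' in Alpha, Beta, Delta, Eta, and Theta only — synapomorphy for {Alpha, Beta, Delta, Eta, Theta}.
sclerotic ring (derived state '1') is shared by Alpha, Beta, Delta, and Theta — a synapomorphy uniting that clade.
Most parsimonious ingroup topology: ((((Theta,(Alpha,Delta)),Beta),Eta),Zeta).
The clade {Alpha, Delta, Theta} is supported by gular pouch: its derived state '1' occurs in exactly those taxa and in no other taxon (including the outgroup).

gular pouch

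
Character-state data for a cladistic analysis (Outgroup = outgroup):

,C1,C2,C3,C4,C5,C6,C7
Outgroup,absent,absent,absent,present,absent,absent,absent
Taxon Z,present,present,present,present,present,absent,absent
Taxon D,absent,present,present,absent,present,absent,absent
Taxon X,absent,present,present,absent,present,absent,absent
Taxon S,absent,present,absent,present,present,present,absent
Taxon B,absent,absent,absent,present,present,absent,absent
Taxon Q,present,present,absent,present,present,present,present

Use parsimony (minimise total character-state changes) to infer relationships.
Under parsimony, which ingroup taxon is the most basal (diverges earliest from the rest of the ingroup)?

Character polarity is set by the outgroup: the derived state is whichever differs from the outgroup's state, so for C4 the derived state is 'absent', and for the remaining characters it is 'present'.
C1 (state 'present') occurs in Taxon Q and Taxon Z but conflicts with the nesting implied by the other characters — most parsimoniously interpreted as homoplasy.
C2: derived state 'present' in Taxon D, Taxon Q, Taxon S, Taxon X, and Taxon Z only — synapomorphy for {Taxon D, Taxon Q, Taxon S, Taxon X, Taxon Z}.
C3: derived state 'present' in Taxon D, Taxon X, and Taxon Z only — synapomorphy for {Taxon D, Taxon X, Taxon Z}.
C4: derived state 'absent' in Taxon D and Taxon X only — synapomorphy for {Taxon D, Taxon X}.
C5 (derived state 'present') is shared by all ingroup taxa — unites the whole ingroup.
Only Taxon Q and Taxon S show the derived state 'present' for C6, supporting them as a clade.
C7: derived state 'present' in Taxon Q only — an autapomorphy, so it tells us nothing about relationships among taxa.
Most parsimonious ingroup topology: (((Taxon Z,(Taxon D,Taxon X)),(Taxon S,Taxon Q)),Taxon B).
Taxon B is sister to the clade containing all other ingroup taxa, so it is the earliest-diverging (most basal) ingroup lineage.

Taxon B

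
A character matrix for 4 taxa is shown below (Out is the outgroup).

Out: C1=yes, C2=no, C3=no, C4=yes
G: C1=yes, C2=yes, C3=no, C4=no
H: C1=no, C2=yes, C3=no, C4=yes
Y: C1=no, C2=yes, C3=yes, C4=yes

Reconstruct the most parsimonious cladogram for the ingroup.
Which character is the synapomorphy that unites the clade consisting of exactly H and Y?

Character polarity is set by the outgroup: the derived state is whichever differs from the outgroup's state, so for C1, C4 the derived state is 'no', and for the remaining characters it is 'yes'.
C1: derived state 'no' in H and Y only — synapomorphy for {H, Y}.
C2 (derived state 'yes') is shared by all ingroup taxa — unites the whole ingroup.
C3 (derived state 'yes') is unique to Y (autapomorphy; uninformative for grouping).
C4 (derived state 'no') is unique to G (autapomorphy; uninformative for grouping).
Most parsimonious ingroup topology: (G,(H,Y)).
The clade {H, Y} is supported by C1: its derived state 'no' occurs in exactly those taxa and in no other taxon (including the outgroup).

C1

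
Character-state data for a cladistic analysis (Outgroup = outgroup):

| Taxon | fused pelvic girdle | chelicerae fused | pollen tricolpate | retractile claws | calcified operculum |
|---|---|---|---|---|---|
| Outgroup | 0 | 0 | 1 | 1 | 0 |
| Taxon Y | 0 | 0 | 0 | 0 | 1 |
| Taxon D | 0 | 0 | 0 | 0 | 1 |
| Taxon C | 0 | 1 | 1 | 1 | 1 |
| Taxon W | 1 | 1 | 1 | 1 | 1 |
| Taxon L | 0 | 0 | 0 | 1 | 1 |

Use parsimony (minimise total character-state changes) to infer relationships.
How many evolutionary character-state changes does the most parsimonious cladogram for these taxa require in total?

5

Character polarity is set by the outgroup: the derived state is whichever differs from the outgroup's state, so for pollen tricolpate, retractile claws the derived state is '0', and for the remaining characters it is '1'.
fused pelvic girdle: derived state '1' in Taxon W only — an autapomorphy, so it tells us nothing about relationships among taxa.
chelicerae fused (derived state '1') is shared by Taxon C and Taxon W — a synapomorphy uniting that clade.
pollen tricolpate (derived state '0') is shared by Taxon D, Taxon L, and Taxon Y — a synapomorphy uniting that clade.
retractile claws (derived state '0') is shared by Taxon D and Taxon Y — a synapomorphy uniting that clade.
calcified operculum (derived state '1') is shared by all ingroup taxa — unites the whole ingroup.
Most parsimonious ingroup topology: (((Taxon Y,Taxon D),Taxon L),(Taxon C,Taxon W)).
Changes per character on this tree: fused pelvic girdle: 1; chelicerae fused: 1; pollen tricolpate: 1; retractile claws: 1; calcified operculum: 1.
Total = 5.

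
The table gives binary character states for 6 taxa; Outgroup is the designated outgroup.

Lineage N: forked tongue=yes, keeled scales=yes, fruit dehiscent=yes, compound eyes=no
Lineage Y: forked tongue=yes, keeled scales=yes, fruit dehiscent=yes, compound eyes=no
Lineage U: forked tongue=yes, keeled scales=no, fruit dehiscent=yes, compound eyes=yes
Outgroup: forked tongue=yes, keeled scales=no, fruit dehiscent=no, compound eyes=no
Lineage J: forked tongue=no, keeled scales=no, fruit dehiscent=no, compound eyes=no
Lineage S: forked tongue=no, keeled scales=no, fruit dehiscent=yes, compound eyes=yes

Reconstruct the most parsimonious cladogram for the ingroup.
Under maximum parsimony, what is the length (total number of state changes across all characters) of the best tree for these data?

Character polarity is set by the outgroup: the derived state is whichever differs from the outgroup's state, so for forked tongue the derived state is 'no', and for the remaining characters it is 'yes'.
forked tongue (state 'no') occurs in Lineage J and Lineage S but conflicts with the nesting implied by the other characters — most parsimoniously interpreted as homoplasy.
Only Lineage N and Lineage Y show the derived state 'yes' for keeled scales, supporting them as a clade.
fruit dehiscent (derived state 'yes') is shared by Lineage N, Lineage S, Lineage U, and Lineage Y — a synapomorphy uniting that clade.
compound eyes (derived state 'yes') is shared by Lineage S and Lineage U — a synapomorphy uniting that clade.
Most parsimonious ingroup topology: (((Lineage U,Lineage S),(Lineage N,Lineage Y)),Lineage J).
Changes per character on this tree: forked tongue: 2; keeled scales: 1; fruit dehiscent: 1; compound eyes: 1.
Total = 5.

5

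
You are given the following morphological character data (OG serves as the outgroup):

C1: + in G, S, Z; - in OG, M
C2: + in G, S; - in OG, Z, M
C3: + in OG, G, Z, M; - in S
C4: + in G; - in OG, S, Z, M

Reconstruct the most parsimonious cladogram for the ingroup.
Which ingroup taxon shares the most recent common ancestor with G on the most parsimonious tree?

Character polarity is set by the outgroup: the derived state is whichever differs from the outgroup's state, so for C3 the derived state is '-', and for the remaining characters it is '+'.
C1 (derived state '+') is shared by G, S, and Z — a synapomorphy uniting that clade.
C2: derived state '+' in G and S only — synapomorphy for {G, S}.
C3 (derived state '-') is unique to S (autapomorphy; uninformative for grouping).
C4 (derived state '+') is unique to G (autapomorphy; uninformative for grouping).
Most parsimonious ingroup topology: (((G,S),Z),M).
G and S form a cherry on this tree, so they are sister taxa.

S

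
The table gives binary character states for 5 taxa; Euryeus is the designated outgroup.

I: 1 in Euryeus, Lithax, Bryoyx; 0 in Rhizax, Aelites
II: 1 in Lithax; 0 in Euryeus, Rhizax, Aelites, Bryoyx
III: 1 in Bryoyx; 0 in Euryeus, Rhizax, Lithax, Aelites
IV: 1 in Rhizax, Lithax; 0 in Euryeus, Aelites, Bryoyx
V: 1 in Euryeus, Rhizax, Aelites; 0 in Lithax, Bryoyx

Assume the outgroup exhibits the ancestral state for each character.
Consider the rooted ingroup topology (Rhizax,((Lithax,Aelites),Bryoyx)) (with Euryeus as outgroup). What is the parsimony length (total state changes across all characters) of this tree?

8

Map each character onto (Rhizax,((Lithax,Aelites),Bryoyx)) (rooted by Euryeus) and count the minimum state changes it requires (Fitch parsimony):
I: 2; II: 1; III: 1; IV: 2; V: 2.
Total tree length = 8.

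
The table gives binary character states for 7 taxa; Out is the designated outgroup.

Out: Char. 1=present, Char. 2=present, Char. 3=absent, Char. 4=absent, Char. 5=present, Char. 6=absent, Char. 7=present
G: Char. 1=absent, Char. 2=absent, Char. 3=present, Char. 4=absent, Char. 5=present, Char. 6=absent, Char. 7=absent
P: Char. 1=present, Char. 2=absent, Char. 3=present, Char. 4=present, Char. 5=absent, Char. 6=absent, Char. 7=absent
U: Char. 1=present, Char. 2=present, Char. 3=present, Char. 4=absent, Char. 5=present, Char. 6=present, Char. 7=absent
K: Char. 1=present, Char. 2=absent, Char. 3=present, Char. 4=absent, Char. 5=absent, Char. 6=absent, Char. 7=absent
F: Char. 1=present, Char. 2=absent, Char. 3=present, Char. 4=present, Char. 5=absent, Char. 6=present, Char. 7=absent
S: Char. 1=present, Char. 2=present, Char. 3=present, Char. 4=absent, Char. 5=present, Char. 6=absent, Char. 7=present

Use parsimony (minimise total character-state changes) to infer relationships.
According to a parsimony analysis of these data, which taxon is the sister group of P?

F

Character polarity is set by the outgroup: the derived state is whichever differs from the outgroup's state, so for Char. 1, Char. 2, Char. 5, Char. 7 the derived state is 'absent', and for the remaining characters it is 'present'.
Char. 1 (derived state 'absent') is unique to G (autapomorphy; uninformative for grouping).
Only F, G, K, and P show the derived state 'absent' for Char. 2, supporting them as a clade.
All ingroup taxa share the derived state 'present' for Char. 3; it defines the ingroup but does not resolve relationships within it.
Char. 4: derived state 'present' in F and P only — synapomorphy for {F, P}.
Char. 5 (derived state 'absent') is shared by F, K, and P — a synapomorphy uniting that clade.
Char. 6 (state 'present') occurs in F and U but conflicts with the nesting implied by the other characters — most parsimoniously interpreted as homoplasy.
Char. 7 (derived state 'absent') is shared by F, G, K, P, and U — a synapomorphy uniting that clade.
Most parsimonious ingroup topology: (((G,((P,F),K)),U),S).
P and F form a cherry on this tree, so they are sister taxa.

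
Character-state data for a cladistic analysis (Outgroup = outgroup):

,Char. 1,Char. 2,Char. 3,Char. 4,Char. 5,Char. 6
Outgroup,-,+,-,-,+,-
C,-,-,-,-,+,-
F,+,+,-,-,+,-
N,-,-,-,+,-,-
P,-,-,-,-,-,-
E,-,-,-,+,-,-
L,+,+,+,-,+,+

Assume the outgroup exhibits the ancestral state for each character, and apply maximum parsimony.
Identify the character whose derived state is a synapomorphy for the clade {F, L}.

Char. 1

Character polarity is set by the outgroup: the derived state is whichever differs from the outgroup's state, so for Char. 2, Char. 5 the derived state is '-', and for the remaining characters it is '+'.
Only F and L show the derived state '+' for Char. 1, supporting them as a clade.
Only C, E, N, and P show the derived state '-' for Char. 2, supporting them as a clade.
Char. 3 (derived state '+') is unique to L (autapomorphy; uninformative for grouping).
Char. 4 (derived state '+') is shared by E and N — a synapomorphy uniting that clade.
Only E, N, and P show the derived state '-' for Char. 5, supporting them as a clade.
Char. 6 (derived state '+') is unique to L (autapomorphy; uninformative for grouping).
Most parsimonious ingroup topology: ((C,((N,E),P)),(F,L)).
The clade {F, L} is supported by Char. 1: its derived state '+' occurs in exactly those taxa and in no other taxon (including the outgroup).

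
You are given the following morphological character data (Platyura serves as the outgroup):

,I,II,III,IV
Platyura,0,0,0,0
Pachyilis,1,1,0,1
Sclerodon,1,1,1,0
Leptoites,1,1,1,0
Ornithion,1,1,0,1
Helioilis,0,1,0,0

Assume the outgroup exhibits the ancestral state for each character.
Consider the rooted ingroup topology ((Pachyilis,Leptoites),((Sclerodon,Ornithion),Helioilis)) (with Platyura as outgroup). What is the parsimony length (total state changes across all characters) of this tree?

7

Map each character onto ((Pachyilis,Leptoites),((Sclerodon,Ornithion),Helioilis)) (rooted by Platyura) and count the minimum state changes it requires (Fitch parsimony):
I: 2; II: 1; III: 2; IV: 2.
Total tree length = 7.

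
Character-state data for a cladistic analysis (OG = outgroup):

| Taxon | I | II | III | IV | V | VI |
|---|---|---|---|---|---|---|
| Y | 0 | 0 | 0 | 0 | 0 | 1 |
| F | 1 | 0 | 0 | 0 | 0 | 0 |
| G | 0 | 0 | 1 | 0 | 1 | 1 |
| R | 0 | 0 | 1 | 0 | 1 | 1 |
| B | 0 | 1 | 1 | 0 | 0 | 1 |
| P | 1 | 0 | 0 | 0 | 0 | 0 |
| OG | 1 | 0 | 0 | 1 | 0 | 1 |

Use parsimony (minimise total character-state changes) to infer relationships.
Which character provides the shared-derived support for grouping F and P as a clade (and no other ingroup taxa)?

VI

Character polarity is set by the outgroup: the derived state is whichever differs from the outgroup's state, so for I, IV, VI the derived state is '0', and for the remaining characters it is '1'.
Only B, G, R, and Y show the derived state '0' for I, supporting them as a clade.
II (derived state '1') is unique to B (autapomorphy; uninformative for grouping).
III (derived state '1') is shared by B, G, and R — a synapomorphy uniting that clade.
IV (derived state '0') is shared by all ingroup taxa — unites the whole ingroup.
Only G and R show the derived state '1' for V, supporting them as a clade.
Only F and P show the derived state '0' for VI, supporting them as a clade.
Most parsimonious ingroup topology: ((Y,((G,R),B)),(F,P)).
The clade {F, P} is supported by VI: its derived state '0' occurs in exactly those taxa and in no other taxon (including the outgroup).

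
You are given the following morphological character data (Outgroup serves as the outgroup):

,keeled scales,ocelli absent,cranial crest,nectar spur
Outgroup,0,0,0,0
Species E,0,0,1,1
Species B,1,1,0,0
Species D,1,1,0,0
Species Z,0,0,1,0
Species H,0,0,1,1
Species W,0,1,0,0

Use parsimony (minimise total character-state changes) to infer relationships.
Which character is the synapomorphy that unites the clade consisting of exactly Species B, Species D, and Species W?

ocelli absent

The outgroup has state '0' for every character, so '1' is the derived state throughout.
keeled scales: derived state '1' in Species B and Species D only — synapomorphy for {Species B, Species D}.
Only Species B, Species D, and Species W show the derived state '1' for ocelli absent, supporting them as a clade.
cranial crest (derived state '1') is shared by Species E, Species H, and Species Z — a synapomorphy uniting that clade.
nectar spur: derived state '1' in Species E and Species H only — synapomorphy for {Species E, Species H}.
Most parsimonious ingroup topology: (((Species E,Species H),Species Z),((Species B,Species D),Species W)).
The clade {Species B, Species D, Species W} is supported by ocelli absent: its derived state '1' occurs in exactly those taxa and in no other taxon (including the outgroup).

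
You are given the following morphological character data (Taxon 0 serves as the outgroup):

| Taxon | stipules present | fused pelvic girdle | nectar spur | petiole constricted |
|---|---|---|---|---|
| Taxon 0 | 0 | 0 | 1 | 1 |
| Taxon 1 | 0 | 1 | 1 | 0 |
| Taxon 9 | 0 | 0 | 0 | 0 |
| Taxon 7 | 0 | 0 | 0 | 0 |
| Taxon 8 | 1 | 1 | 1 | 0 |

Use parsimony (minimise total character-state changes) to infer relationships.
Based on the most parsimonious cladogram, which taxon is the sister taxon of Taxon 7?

Taxon 9

Character polarity is set by the outgroup: the derived state is whichever differs from the outgroup's state, so for nectar spur, petiole constricted the derived state is '0', and for the remaining characters it is '1'.
stipules present: derived state '1' in Taxon 8 only — an autapomorphy, so it tells us nothing about relationships among taxa.
fused pelvic girdle: derived state '1' in Taxon 1 and Taxon 8 only — synapomorphy for {Taxon 1, Taxon 8}.
nectar spur (derived state '0') is shared by Taxon 7 and Taxon 9 — a synapomorphy uniting that clade.
petiole constricted (derived state '0') is shared by all ingroup taxa — unites the whole ingroup.
Most parsimonious ingroup topology: ((Taxon 1,Taxon 8),(Taxon 9,Taxon 7)).
Taxon 7 and Taxon 9 form a cherry on this tree, so they are sister taxa.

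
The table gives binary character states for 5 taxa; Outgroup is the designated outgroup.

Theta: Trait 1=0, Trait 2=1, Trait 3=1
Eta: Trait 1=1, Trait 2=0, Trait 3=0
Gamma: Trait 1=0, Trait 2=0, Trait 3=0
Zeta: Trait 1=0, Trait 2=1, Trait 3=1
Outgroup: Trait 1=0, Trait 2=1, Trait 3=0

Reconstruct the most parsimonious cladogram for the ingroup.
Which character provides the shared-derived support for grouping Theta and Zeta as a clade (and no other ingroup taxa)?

Character polarity is set by the outgroup: the derived state is whichever differs from the outgroup's state, so for Trait 2 the derived state is '0', and for the remaining characters it is '1'.
Trait 1 (derived state '1') is unique to Eta (autapomorphy; uninformative for grouping).
Only Eta and Gamma show the derived state '0' for Trait 2, supporting them as a clade.
Trait 3: derived state '1' in Theta and Zeta only — synapomorphy for {Theta, Zeta}.
Most parsimonious ingroup topology: ((Eta,Gamma),(Zeta,Theta)).
The clade {Theta, Zeta} is supported by Trait 3: its derived state '1' occurs in exactly those taxa and in no other taxon (including the outgroup).

Trait 3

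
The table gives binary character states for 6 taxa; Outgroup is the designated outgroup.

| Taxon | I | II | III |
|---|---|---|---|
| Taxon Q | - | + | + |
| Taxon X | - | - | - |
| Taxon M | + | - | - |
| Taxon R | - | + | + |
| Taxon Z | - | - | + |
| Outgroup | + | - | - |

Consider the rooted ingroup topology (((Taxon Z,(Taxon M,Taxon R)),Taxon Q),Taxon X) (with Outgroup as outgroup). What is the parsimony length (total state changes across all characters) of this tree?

Map each character onto (((Taxon Z,(Taxon M,Taxon R)),Taxon Q),Taxon X) (rooted by Outgroup) and count the minimum state changes it requires (Fitch parsimony):
I: 2; II: 2; III: 2.
Total tree length = 6.

6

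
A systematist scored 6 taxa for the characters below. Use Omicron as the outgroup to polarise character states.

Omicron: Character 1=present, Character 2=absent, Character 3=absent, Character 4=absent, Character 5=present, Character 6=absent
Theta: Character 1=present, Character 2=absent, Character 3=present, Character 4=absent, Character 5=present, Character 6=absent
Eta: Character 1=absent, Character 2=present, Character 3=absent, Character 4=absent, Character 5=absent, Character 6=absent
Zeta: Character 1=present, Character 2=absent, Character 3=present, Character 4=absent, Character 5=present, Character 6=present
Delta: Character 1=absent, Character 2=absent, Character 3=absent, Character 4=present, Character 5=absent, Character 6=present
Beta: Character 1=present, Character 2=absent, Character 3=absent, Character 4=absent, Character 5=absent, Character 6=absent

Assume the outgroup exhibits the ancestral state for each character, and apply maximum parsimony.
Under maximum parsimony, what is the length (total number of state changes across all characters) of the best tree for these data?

7

Character polarity is set by the outgroup: the derived state is whichever differs from the outgroup's state, so for Character 1, Character 5 the derived state is 'absent', and for the remaining characters it is 'present'.
Character 1 (derived state 'absent') is shared by Delta and Eta — a synapomorphy uniting that clade.
Character 2: derived state 'present' in Eta only — an autapomorphy, so it tells us nothing about relationships among taxa.
Character 3 (derived state 'present') is shared by Theta and Zeta — a synapomorphy uniting that clade.
Character 4 (derived state 'present') is unique to Delta (autapomorphy; uninformative for grouping).
Character 5 (derived state 'absent') is shared by Beta, Delta, and Eta — a synapomorphy uniting that clade.
Character 6 (state 'present') occurs in Delta and Zeta but conflicts with the nesting implied by the other characters — most parsimoniously interpreted as homoplasy.
Most parsimonious ingroup topology: ((Theta,Zeta),((Eta,Delta),Beta)).
Changes per character on this tree: Character 1: 1; Character 2: 1; Character 3: 1; Character 4: 1; Character 5: 1; Character 6: 2.
Total = 7.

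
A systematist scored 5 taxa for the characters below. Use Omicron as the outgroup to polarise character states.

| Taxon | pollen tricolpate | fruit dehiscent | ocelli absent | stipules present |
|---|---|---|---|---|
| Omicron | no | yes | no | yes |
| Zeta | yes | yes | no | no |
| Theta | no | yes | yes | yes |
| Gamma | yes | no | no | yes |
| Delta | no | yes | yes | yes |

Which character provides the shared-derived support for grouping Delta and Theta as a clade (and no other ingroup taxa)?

Character polarity is set by the outgroup: the derived state is whichever differs from the outgroup's state, so for fruit dehiscent, stipules present the derived state is 'no', and for the remaining characters it is 'yes'.
pollen tricolpate (derived state 'yes') is shared by Gamma and Zeta — a synapomorphy uniting that clade.
fruit dehiscent: derived state 'no' in Gamma only — an autapomorphy, so it tells us nothing about relationships among taxa.
Only Delta and Theta show the derived state 'yes' for ocelli absent, supporting them as a clade.
stipules present (derived state 'no') is unique to Zeta (autapomorphy; uninformative for grouping).
Most parsimonious ingroup topology: ((Zeta,Gamma),(Theta,Delta)).
The clade {Delta, Theta} is supported by ocelli absent: its derived state 'yes' occurs in exactly those taxa and in no other taxon (including the outgroup).

ocelli absent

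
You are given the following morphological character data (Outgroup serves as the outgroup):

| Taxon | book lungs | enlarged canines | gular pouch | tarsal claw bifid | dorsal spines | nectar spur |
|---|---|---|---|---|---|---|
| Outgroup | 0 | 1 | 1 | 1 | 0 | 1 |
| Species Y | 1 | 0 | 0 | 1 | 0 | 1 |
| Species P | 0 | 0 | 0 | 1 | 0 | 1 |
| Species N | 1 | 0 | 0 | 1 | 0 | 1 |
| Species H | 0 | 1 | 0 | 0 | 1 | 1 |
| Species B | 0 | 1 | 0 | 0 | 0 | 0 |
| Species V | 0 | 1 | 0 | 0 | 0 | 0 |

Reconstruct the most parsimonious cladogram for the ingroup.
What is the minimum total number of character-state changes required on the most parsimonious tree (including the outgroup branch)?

Character polarity is set by the outgroup: the derived state is whichever differs from the outgroup's state, so for enlarged canines, gular pouch, tarsal claw bifid, nectar spur the derived state is '0', and for the remaining characters it is '1'.
Only Species N and Species Y show the derived state '1' for book lungs, supporting them as a clade.
enlarged canines (derived state '0') is shared by Species N, Species P, and Species Y — a synapomorphy uniting that clade.
All ingroup taxa share the derived state '0' for gular pouch; it defines the ingroup but does not resolve relationships within it.
Only Species B, Species H, and Species V show the derived state '0' for tarsal claw bifid, supporting them as a clade.
dorsal spines: derived state '1' in Species H only — an autapomorphy, so it tells us nothing about relationships among taxa.
nectar spur: derived state '0' in Species B and Species V only — synapomorphy for {Species B, Species V}.
Most parsimonious ingroup topology: (((Species Y,Species N),Species P),(Species H,(Species B,Species V))).
Changes per character on this tree: book lungs: 1; enlarged canines: 1; gular pouch: 1; tarsal claw bifid: 1; dorsal spines: 1; nectar spur: 1.
Total = 6.

6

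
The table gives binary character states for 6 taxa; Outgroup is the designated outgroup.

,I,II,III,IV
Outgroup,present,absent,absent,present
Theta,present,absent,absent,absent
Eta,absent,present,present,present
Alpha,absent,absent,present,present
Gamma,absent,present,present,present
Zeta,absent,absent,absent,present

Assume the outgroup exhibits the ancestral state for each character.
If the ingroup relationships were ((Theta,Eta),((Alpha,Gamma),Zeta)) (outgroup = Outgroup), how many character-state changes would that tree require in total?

Map each character onto ((Theta,Eta),((Alpha,Gamma),Zeta)) (rooted by Outgroup) and count the minimum state changes it requires (Fitch parsimony):
I: 2; II: 2; III: 2; IV: 1.
Total tree length = 7.

7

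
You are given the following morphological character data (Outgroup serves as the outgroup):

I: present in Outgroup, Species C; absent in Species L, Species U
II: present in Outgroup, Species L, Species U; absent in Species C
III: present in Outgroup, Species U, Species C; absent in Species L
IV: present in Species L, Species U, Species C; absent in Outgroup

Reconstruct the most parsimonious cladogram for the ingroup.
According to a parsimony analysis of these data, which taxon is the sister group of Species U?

Character polarity is set by the outgroup: the derived state is whichever differs from the outgroup's state, so for I, II, III the derived state is 'absent', and for the remaining characters it is 'present'.
I: derived state 'absent' in Species L and Species U only — synapomorphy for {Species L, Species U}.
II: derived state 'absent' in Species C only — an autapomorphy, so it tells us nothing about relationships among taxa.
III (derived state 'absent') is unique to Species L (autapomorphy; uninformative for grouping).
IV (derived state 'present') is shared by all ingroup taxa — unites the whole ingroup.
Most parsimonious ingroup topology: ((Species L,Species U),Species C).
Species U and Species L form a cherry on this tree, so they are sister taxa.

Species L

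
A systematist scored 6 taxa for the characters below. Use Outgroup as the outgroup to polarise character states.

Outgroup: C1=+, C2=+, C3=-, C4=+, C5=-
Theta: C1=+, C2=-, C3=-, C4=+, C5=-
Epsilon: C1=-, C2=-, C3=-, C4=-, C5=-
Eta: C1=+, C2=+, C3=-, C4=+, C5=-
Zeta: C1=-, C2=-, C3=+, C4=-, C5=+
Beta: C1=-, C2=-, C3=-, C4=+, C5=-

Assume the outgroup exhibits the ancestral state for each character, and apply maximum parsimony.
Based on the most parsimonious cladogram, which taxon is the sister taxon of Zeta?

Character polarity is set by the outgroup: the derived state is whichever differs from the outgroup's state, so for C1, C2, C4 the derived state is '-', and for the remaining characters it is '+'.
C1 (derived state '-') is shared by Beta, Epsilon, and Zeta — a synapomorphy uniting that clade.
Only Beta, Epsilon, Theta, and Zeta show the derived state '-' for C2, supporting them as a clade.
C3: derived state '+' in Zeta only — an autapomorphy, so it tells us nothing about relationships among taxa.
C4 (derived state '-') is shared by Epsilon and Zeta — a synapomorphy uniting that clade.
C5: derived state '+' in Zeta only — an autapomorphy, so it tells us nothing about relationships among taxa.
Most parsimonious ingroup topology: ((Theta,((Epsilon,Zeta),Beta)),Eta).
Zeta and Epsilon form a cherry on this tree, so they are sister taxa.

Epsilon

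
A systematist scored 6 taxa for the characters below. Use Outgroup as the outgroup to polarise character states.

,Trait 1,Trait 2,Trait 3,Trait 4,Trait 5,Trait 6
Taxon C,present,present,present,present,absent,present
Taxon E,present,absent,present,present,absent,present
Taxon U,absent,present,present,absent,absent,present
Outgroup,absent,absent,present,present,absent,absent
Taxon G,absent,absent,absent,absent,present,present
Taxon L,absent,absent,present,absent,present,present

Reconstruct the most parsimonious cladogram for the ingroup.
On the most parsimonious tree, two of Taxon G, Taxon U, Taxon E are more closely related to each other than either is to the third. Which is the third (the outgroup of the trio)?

Character polarity is set by the outgroup: the derived state is whichever differs from the outgroup's state, so for Trait 3, Trait 4 the derived state is 'absent', and for the remaining characters it is 'present'.
Trait 1 (derived state 'present') is shared by Taxon C and Taxon E — a synapomorphy uniting that clade.
Trait 2 (state 'present') occurs in Taxon C and Taxon U but conflicts with the nesting implied by the other characters — most parsimoniously interpreted as homoplasy.
Trait 3 (derived state 'absent') is unique to Taxon G (autapomorphy; uninformative for grouping).
Only Taxon G, Taxon L, and Taxon U show the derived state 'absent' for Trait 4, supporting them as a clade.
Only Taxon G and Taxon L show the derived state 'present' for Trait 5, supporting them as a clade.
All ingroup taxa share the derived state 'present' for Trait 6; it defines the ingroup but does not resolve relationships within it.
Most parsimonious ingroup topology: (((Taxon L,Taxon G),Taxon U),(Taxon C,Taxon E)).
Taxon G and Taxon U share a more recent common ancestor with each other than either does with Taxon E, so Taxon E is the least closely related of the three.

Taxon E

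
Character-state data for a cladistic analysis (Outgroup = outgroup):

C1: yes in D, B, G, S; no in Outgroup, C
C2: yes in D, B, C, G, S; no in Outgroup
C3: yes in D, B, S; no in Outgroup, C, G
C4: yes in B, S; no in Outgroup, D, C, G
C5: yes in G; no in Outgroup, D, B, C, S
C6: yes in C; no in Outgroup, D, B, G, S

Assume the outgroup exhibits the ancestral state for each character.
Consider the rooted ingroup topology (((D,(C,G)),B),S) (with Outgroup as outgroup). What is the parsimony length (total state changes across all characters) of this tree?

9

Map each character onto (((D,(C,G)),B),S) (rooted by Outgroup) and count the minimum state changes it requires (Fitch parsimony):
C1: 2; C2: 1; C3: 2; C4: 2; C5: 1; C6: 1.
Total tree length = 9.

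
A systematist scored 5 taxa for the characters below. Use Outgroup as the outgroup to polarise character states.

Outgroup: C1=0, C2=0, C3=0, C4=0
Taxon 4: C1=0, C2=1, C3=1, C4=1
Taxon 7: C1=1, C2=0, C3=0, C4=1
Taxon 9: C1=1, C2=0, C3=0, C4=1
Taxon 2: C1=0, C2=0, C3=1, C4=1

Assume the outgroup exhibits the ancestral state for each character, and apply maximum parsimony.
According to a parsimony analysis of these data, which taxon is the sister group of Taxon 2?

The outgroup has state '0' for every character, so '1' is the derived state throughout.
C1 (derived state '1') is shared by Taxon 7 and Taxon 9 — a synapomorphy uniting that clade.
C2 (derived state '1') is unique to Taxon 4 (autapomorphy; uninformative for grouping).
C3 (derived state '1') is shared by Taxon 2 and Taxon 4 — a synapomorphy uniting that clade.
All ingroup taxa share the derived state '1' for C4; it defines the ingroup but does not resolve relationships within it.
Most parsimonious ingroup topology: ((Taxon 4,Taxon 2),(Taxon 7,Taxon 9)).
Taxon 2 and Taxon 4 form a cherry on this tree, so they are sister taxa.

Taxon 4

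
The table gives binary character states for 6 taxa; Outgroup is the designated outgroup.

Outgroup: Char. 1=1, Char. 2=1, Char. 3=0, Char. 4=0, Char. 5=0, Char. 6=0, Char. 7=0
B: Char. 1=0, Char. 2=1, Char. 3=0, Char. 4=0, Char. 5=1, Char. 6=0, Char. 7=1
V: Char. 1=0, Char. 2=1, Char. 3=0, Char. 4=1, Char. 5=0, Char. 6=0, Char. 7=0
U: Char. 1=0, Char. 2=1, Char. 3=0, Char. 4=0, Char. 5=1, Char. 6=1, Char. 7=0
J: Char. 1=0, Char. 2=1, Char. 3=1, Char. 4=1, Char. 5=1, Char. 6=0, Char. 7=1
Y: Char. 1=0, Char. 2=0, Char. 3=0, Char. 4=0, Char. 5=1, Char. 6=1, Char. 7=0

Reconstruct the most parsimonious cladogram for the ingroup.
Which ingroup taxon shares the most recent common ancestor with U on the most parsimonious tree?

Character polarity is set by the outgroup: the derived state is whichever differs from the outgroup's state, so for Char. 1, Char. 2 the derived state is '0', and for the remaining characters it is '1'.
Char. 1 (derived state '0') is shared by all ingroup taxa — unites the whole ingroup.
Char. 2 (derived state '0') is unique to Y (autapomorphy; uninformative for grouping).
Char. 3: derived state '1' in J only — an autapomorphy, so it tells us nothing about relationships among taxa.
Char. 4 (state '1') occurs in J and V but conflicts with the nesting implied by the other characters — most parsimoniously interpreted as homoplasy.
Only B, J, U, and Y show the derived state '1' for Char. 5, supporting them as a clade.
Char. 6: derived state '1' in U and Y only — synapomorphy for {U, Y}.
Char. 7 (derived state '1') is shared by B and J — a synapomorphy uniting that clade.
Most parsimonious ingroup topology: (((B,J),(U,Y)),V).
U and Y form a cherry on this tree, so they are sister taxa.

Y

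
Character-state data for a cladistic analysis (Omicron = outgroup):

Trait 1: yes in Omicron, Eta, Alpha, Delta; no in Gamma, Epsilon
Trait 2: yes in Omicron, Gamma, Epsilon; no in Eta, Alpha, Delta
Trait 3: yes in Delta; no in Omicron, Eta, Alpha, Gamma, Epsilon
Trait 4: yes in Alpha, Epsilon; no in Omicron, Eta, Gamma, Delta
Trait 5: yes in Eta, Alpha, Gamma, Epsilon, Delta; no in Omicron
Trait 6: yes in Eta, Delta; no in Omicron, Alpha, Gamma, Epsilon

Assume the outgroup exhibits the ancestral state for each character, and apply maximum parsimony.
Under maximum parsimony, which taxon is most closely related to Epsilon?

Gamma

Character polarity is set by the outgroup: the derived state is whichever differs from the outgroup's state, so for Trait 1, Trait 2 the derived state is 'no', and for the remaining characters it is 'yes'.
Only Epsilon and Gamma show the derived state 'no' for Trait 1, supporting them as a clade.
Only Alpha, Delta, and Eta show the derived state 'no' for Trait 2, supporting them as a clade.
Trait 3: derived state 'yes' in Delta only — an autapomorphy, so it tells us nothing about relationships among taxa.
Trait 4 (state 'yes') occurs in Alpha and Epsilon but conflicts with the nesting implied by the other characters — most parsimoniously interpreted as homoplasy.
All ingroup taxa share the derived state 'yes' for Trait 5; it defines the ingroup but does not resolve relationships within it.
Trait 6 (derived state 'yes') is shared by Delta and Eta — a synapomorphy uniting that clade.
Most parsimonious ingroup topology: (((Eta,Delta),Alpha),(Gamma,Epsilon)).
Epsilon and Gamma form a cherry on this tree, so they are sister taxa.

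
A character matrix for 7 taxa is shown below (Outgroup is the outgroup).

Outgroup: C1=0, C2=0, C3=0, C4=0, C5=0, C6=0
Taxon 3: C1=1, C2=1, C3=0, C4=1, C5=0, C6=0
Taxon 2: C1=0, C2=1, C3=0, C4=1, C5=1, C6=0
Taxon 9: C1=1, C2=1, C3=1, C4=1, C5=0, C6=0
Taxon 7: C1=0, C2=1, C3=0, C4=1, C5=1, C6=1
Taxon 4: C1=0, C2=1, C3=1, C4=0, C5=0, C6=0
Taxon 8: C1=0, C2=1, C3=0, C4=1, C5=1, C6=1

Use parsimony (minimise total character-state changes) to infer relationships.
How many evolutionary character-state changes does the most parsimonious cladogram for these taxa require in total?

The outgroup has state '0' for every character, so '1' is the derived state throughout.
Only Taxon 3 and Taxon 9 show the derived state '1' for C1, supporting them as a clade.
C2 (derived state '1') is shared by all ingroup taxa — unites the whole ingroup.
C3 groups Taxon 4 and Taxon 9, which is incompatible with the clades supported by the remaining characters; treating it as convergent (homoplasy) costs fewer steps than any alternative tree.
C4 (derived state '1') is shared by Taxon 2, Taxon 3, Taxon 7, Taxon 8, and Taxon 9 — a synapomorphy uniting that clade.
C5 (derived state '1') is shared by Taxon 2, Taxon 7, and Taxon 8 — a synapomorphy uniting that clade.
C6 (derived state '1') is shared by Taxon 7 and Taxon 8 — a synapomorphy uniting that clade.
Most parsimonious ingroup topology: (((Taxon 3,Taxon 9),(Taxon 2,(Taxon 7,Taxon 8))),Taxon 4).
Changes per character on this tree: C1: 1; C2: 1; C3: 2; C4: 1; C5: 1; C6: 1.
Total = 7.

7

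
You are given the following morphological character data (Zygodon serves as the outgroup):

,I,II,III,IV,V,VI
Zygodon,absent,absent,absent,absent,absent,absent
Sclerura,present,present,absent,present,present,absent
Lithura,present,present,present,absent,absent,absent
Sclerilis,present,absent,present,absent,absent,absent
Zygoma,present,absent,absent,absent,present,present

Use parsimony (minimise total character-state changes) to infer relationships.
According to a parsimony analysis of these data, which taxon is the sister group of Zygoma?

Sclerura

The outgroup has state 'absent' for every character, so 'present' is the derived state throughout.
I (derived state 'present') is shared by all ingroup taxa — unites the whole ingroup.
II (state 'present') occurs in Lithura and Sclerura but conflicts with the nesting implied by the other characters — most parsimoniously interpreted as homoplasy.
III: derived state 'present' in Lithura and Sclerilis only — synapomorphy for {Lithura, Sclerilis}.
IV (derived state 'present') is unique to Sclerura (autapomorphy; uninformative for grouping).
V (derived state 'present') is shared by Sclerura and Zygoma — a synapomorphy uniting that clade.
VI: derived state 'present' in Zygoma only — an autapomorphy, so it tells us nothing about relationships among taxa.
Most parsimonious ingroup topology: ((Sclerura,Zygoma),(Lithura,Sclerilis)).
Zygoma and Sclerura form a cherry on this tree, so they are sister taxa.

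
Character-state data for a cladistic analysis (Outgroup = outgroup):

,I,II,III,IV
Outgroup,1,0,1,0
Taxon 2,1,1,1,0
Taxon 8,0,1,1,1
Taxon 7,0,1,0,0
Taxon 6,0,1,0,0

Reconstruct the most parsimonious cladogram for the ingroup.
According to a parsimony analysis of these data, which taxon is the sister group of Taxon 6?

Character polarity is set by the outgroup: the derived state is whichever differs from the outgroup's state, so for I, III the derived state is '0', and for the remaining characters it is '1'.
Only Taxon 6, Taxon 7, and Taxon 8 show the derived state '0' for I, supporting them as a clade.
All ingroup taxa share the derived state '1' for II; it defines the ingroup but does not resolve relationships within it.
Only Taxon 6 and Taxon 7 show the derived state '0' for III, supporting them as a clade.
IV: derived state '1' in Taxon 8 only — an autapomorphy, so it tells us nothing about relationships among taxa.
Most parsimonious ingroup topology: (Taxon 2,(Taxon 8,(Taxon 7,Taxon 6))).
Taxon 6 and Taxon 7 form a cherry on this tree, so they are sister taxa.

Taxon 7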